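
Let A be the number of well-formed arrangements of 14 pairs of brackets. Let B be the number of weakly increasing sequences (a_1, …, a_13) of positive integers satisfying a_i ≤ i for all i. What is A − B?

1931540

Balanced strings of n pairs of brackets are counted by C_n; here n = 14. So A = C_14 = 2674440.
Weakly increasing sequences with a_i ≤ i biject with Dyck paths of semilength 13, so there are C_13. So B = C_13 = 742900.
A − B = 2674440 − 742900 = 1931540.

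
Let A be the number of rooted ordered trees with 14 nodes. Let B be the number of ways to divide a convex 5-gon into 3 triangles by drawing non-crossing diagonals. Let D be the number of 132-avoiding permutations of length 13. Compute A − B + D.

Rooted ordered (plane) trees on m nodes have m−1 edges and are counted by C_{m−1}; m = 14 gives C_13. So A = C_13 = 742900.
The number of triangulations of a 5-gon is the Catalan number C_3 (index = sides − 2). So B = C_3 = 5.
For any fixed pattern of length 3, the pattern-avoiding permutations of [13] number C_13. So D = C_13 = 742900.
A − B + D = 742900 − 5 + 742900 = 1485795.

1485795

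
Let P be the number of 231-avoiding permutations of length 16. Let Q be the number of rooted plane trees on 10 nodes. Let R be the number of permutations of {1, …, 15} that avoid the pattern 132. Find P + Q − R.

For any fixed pattern of length 3, the pattern-avoiding permutations of [16] number C_16. So P = C_16 = 35357670.
A rooted plane tree on 10 nodes has 9 edges, and such trees are counted by C_9. So Q = C_9 = 4862.
For any fixed pattern of length 3, the pattern-avoiding permutations of [15] number C_15. So R = C_15 = 9694845.
P + Q − R = 35357670 + 4862 − 9694845 = 25667687.

25667687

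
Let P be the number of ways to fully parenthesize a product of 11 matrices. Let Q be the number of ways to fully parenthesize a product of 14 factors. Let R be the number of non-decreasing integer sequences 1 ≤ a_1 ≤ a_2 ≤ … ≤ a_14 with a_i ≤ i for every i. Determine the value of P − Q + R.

Ways to associate a product of 11 factors correspond to binary trees on 11 leaves, so the count is C_10. So P = C_10 = 16796.
Parenthesizations of m factors correspond to full binary trees with m leaves, counted by C_{m−1}; m = 14 gives C_13. So Q = C_13 = 742900.
Such sub-staircase sequences of length n are counted by C_n; here n = 14. So R = C_14 = 2674440.
P − Q + R = 16796 − 742900 + 2674440 = 1948336.

1948336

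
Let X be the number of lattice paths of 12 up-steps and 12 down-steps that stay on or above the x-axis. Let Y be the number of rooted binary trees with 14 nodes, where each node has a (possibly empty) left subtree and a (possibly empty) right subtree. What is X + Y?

A Dyck path with 12 up-steps and 12 down-steps has semilength 12, so there are C_12 of them. So X = C_12 = 208012.
There are C_n binary search tree shapes on n keys; with n = 14 that is C_14. So Y = C_14 = 2674440.
X + Y = 208012 + 2674440 = 2882452.

2882452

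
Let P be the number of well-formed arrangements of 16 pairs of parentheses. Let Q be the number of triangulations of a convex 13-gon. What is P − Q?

With 16 pairs the number of balanced bracket strings is the Catalan number C_16. So P = C_16 = 35357670.
Triangulations of a convex m-gon are counted by C_{m−2}; with m = 13 this is C_11. So Q = C_11 = 58786.
P − Q = 35357670 − 58786 = 35298884.

35298884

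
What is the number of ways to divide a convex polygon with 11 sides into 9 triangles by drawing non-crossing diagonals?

Triangulations of a convex m-gon are counted by C_{m−2}; with m = 11 this is C_9.
C_9 = C(18,9)/10 = 48620/10 = 4862.

4862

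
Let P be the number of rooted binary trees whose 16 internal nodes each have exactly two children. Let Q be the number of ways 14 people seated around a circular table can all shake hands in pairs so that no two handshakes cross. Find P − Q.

The number of full binary trees on 16 internal nodes is the Catalan number C_16. So P = C_16 = 35357670.
Non-crossing handshake pairings of 2n people are counted by C_n; 14 people gives n = 7. So Q = C_7 = 429.
P − Q = 35357670 − 429 = 35357241.

35357241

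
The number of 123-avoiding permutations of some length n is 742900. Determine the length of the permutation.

13

Permutations of [n] avoiding a fixed length-3 pattern are counted by C_n; 742900 = C_13.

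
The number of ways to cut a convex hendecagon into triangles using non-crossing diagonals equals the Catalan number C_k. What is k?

The number of triangulations of an 11-gon is the Catalan number C_9 (index = sides − 2).

9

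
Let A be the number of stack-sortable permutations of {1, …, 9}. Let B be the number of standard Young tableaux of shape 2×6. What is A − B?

4730

By Knuth's characterisation, the stack-sortable permutations of length 9 are the 231-avoiders, numbering C_9. So A = C_9 = 4862.
By the hook-length formula (or a Dyck-path bijection), SYT of shape 2×6 number C_6. So B = C_6 = 132.
A − B = 4862 − 132 = 4730.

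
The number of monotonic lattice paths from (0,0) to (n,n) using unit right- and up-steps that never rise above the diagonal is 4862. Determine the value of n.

Such diagonal-avoiding paths in an n×n grid are counted by C_n. The Catalan number equal to 4862 is C_9.

9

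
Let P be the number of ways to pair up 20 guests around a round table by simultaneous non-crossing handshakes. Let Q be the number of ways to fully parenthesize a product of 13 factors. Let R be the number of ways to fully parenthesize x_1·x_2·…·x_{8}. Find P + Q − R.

With 20 = 2·10 people, non-crossing handshake pairings are non-crossing perfect matchings on a circle, counted by C_10. So P = C_10 = 16796.
Parenthesizations of m factors correspond to full binary trees with m leaves, counted by C_{m−1}; m = 13 gives C_12. So Q = C_12 = 208012.
Ways to associate a product of 8 factors correspond to binary trees on 8 leaves, so the count is C_7. So R = C_7 = 429.
P + Q − R = 16796 + 208012 − 429 = 224379.

224379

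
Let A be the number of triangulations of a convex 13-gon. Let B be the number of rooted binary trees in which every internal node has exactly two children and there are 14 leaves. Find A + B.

The number of triangulations of a 13-gon is the Catalan number C_11 (index = sides − 2). So A = C_11 = 58786.
Full binary trees with 14 leaves have 14−1 = 13 internal nodes, so there are C_13 of them. So B = C_13 = 742900.
A + B = 58786 + 742900 = 801686.

801686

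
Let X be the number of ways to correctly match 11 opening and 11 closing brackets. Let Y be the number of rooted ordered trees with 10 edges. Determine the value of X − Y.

41990

With 11 pairs the number of balanced bracket strings is the Catalan number C_11. So X = C_11 = 58786.
A rooted plane tree with 10 edges has 11 nodes, and the count is C_10. So Y = C_10 = 16796.
X − Y = 58786 − 16796 = 41990.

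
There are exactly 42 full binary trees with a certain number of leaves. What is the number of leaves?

6

Full binary trees with L leaves are counted by C_{L−1}; 42 = C_5.
So the index is 5, and the number of leaves is 5 + 1 = 6.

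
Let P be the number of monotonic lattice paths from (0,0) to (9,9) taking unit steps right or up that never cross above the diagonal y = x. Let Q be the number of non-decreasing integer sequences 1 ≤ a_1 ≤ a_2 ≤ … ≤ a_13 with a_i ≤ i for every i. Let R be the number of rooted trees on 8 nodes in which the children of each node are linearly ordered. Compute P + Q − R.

747333

Monotone paths in an n×n grid that stay weakly below the diagonal are counted by C_n; here n = 9. So P = C_9 = 4862.
Such sub-staircase sequences of length n are counted by C_n; here n = 13. So Q = C_13 = 742900.
A rooted plane tree on 8 nodes has 7 edges, and such trees are counted by C_7. So R = C_7 = 429.
P + Q − R = 4862 + 742900 − 429 = 747333.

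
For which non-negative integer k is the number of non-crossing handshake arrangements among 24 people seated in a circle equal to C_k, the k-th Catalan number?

Non-crossing handshake pairings of 2n people are counted by C_n; 24 people gives n = 12.

12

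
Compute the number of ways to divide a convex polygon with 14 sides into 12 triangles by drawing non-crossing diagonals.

Triangulations of a convex m-gon are counted by C_{m−2}; with m = 14 this is C_12.
C_12 = C(24,12)/13 = 2704156/13 = 208012.

208012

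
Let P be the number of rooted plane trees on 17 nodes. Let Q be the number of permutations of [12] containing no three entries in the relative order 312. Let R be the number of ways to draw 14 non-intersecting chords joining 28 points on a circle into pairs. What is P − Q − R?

Rooted ordered (plane) trees on m nodes have m−1 edges and are counted by C_{m−1}; m = 17 gives C_16. So P = C_16 = 35357670.
Permutations of [n] avoiding any single length-3 pattern are counted by C_n; here n = 12. So Q = C_12 = 208012.
Pairing 28 circle points by 14 non-crossing chords gives C_14 matchings. So R = C_14 = 2674440.
P − Q − R = 35357670 − 208012 − 2674440 = 32475218.

32475218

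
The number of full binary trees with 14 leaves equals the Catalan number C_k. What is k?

13

Full binary trees with 14 leaves have 14−1 = 13 internal nodes, so there are C_13 of them.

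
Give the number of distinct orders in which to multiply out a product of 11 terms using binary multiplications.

Bracketing 11 factors into binary products is counted by C_{11−1} = C_10.
C_10 = C_9 · 2(2·9+1)/(9+2) = 4862 · 38/11 = 16796.

16796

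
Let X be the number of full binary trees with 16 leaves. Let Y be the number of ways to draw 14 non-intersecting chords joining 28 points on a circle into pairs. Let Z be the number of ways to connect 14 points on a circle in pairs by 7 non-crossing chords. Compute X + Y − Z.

12368856

A full binary tree with L leaves has L−1 internal nodes and is counted by C_{L−1}; L = 16 gives C_15. So X = C_15 = 9694845.
Pairing 28 circle points by 14 non-crossing chords gives C_14 matchings. So Y = C_14 = 2674440.
Non-crossing perfect matchings of 2n points on a circle are counted by C_n; with 14 points, n = 7. So Z = C_7 = 429.
X + Y − Z = 9694845 + 2674440 − 429 = 12368856.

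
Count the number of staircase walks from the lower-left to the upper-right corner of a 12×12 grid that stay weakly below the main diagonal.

Monotone paths in an n×n grid that stay weakly below the diagonal are counted by C_n; here n = 12.
C_12 = 208012.

208012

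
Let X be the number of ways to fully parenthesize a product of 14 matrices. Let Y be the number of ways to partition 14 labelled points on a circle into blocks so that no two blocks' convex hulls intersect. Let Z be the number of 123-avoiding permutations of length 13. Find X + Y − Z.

Parenthesizations of m factors correspond to full binary trees with m leaves, counted by C_{m−1}; m = 14 gives C_13. So X = C_13 = 742900.
Non-crossing partitions of an n-element set are counted by C_n; here n = 14. So Y = C_14 = 2674440.
For any fixed pattern of length 3, the pattern-avoiding permutations of [13] number C_13. So Z = C_13 = 742900.
X + Y − Z = 742900 + 2674440 − 742900 = 2674440.

2674440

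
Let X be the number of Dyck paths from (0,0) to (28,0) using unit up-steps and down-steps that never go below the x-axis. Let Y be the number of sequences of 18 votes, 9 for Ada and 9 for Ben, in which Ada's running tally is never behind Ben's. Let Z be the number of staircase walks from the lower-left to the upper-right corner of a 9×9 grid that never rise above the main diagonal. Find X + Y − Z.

Paths of 14 up- and 14 down-steps that never dip below the axis are Dyck paths; their count is C_14. So X = C_14 = 2674440.
Ballot sequences with n votes each where one side never trails are Dyck words, counted by C_n; here n = 9. So Y = C_9 = 4862.
Sub-diagonal monotone paths from (0,0) to (9,9) biject with Dyck paths of semilength 9, giving C_9. So Z = C_9 = 4862.
X + Y − Z = 2674440 + 4862 − 4862 = 2674440.

2674440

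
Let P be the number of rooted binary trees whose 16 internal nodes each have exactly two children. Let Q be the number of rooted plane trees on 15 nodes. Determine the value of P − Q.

The number of full binary trees on 16 internal nodes is the Catalan number C_16. So P = C_16 = 35357670.
Rooted ordered (plane) trees on m nodes have m−1 edges and are counted by C_{m−1}; m = 15 gives C_14. So Q = C_14 = 2674440.
P − Q = 35357670 − 2674440 = 32683230.

32683230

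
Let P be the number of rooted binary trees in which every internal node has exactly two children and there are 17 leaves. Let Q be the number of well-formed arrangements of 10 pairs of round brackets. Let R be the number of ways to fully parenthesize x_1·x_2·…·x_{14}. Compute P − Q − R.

34597974

Full binary trees with 17 leaves have 17−1 = 16 internal nodes, so there are C_16 of them. So P = C_16 = 35357670.
A balanced arrangement of 10 bracket pairs is a Dyck word of semilength 10, so the count is C_10. So Q = C_10 = 16796.
Ways to associate a product of 14 factors correspond to binary trees on 14 leaves, so the count is C_13. So R = C_13 = 742900.
P − Q − R = 35357670 − 16796 − 742900 = 34597974.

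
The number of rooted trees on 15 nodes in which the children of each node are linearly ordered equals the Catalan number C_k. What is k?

14

Rooted ordered (plane) trees on m nodes have m−1 edges and are counted by C_{m−1}; m = 15 gives C_14.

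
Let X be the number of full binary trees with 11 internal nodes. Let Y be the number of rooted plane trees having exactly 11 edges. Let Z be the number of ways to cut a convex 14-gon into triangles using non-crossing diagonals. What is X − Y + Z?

208012

The number of full binary trees on 11 internal nodes is the Catalan number C_11. So X = C_11 = 58786.
A rooted plane tree with 11 edges has 12 nodes, and the count is C_11. So Y = C_11 = 58786.
Triangulations of a convex m-gon are counted by C_{m−2}; with m = 14 this is C_12. So Z = C_12 = 208012.
X − Y + Z = 58786 − 58786 + 208012 = 208012.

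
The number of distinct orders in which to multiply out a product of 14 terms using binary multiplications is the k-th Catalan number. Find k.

Ways to associate a product of 14 factors correspond to binary trees on 14 leaves, so the count is C_13.

13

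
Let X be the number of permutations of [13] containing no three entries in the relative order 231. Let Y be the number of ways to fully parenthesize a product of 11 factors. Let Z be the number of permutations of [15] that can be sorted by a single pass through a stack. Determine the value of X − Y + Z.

Permutations of [n] avoiding any single length-3 pattern are counted by C_n; here n = 13. So X = C_13 = 742900.
Ways to associate a product of 11 factors correspond to binary trees on 11 leaves, so the count is C_10. So Y = C_10 = 16796.
By Knuth's characterisation, the stack-sortable permutations of length 15 are the 231-avoiders, numbering C_15. So Z = C_15 = 9694845.
X − Y + Z = 742900 − 16796 + 9694845 = 10420949.

10420949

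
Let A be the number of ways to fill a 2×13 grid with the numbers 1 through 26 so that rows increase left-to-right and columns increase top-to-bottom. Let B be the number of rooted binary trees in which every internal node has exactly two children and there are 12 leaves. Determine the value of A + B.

801686

Standard Young tableaux of shape 2×n are counted by C_n; here n = 13. So A = C_13 = 742900.
A full binary tree with L leaves has L−1 internal nodes and is counted by C_{L−1}; L = 12 gives C_11. So B = C_11 = 58786.
A + B = 742900 + 58786 = 801686.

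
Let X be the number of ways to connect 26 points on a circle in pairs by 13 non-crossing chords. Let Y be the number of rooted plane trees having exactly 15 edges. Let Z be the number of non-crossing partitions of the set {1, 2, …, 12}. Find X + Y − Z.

Pairing 26 circle points by 13 non-crossing chords gives C_13 matchings. So X = C_13 = 742900.
Rooted ordered trees with n edges are counted by C_n; here n = 15. So Y = C_15 = 9694845.
The non-crossing partitions of [12] form a lattice of size C_12. So Z = C_12 = 208012.
X + Y − Z = 742900 + 9694845 − 208012 = 10229733.

10229733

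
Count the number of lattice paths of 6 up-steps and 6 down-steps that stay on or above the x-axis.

A Dyck path with 6 up-steps and 6 down-steps has semilength 6, so there are C_6 of them.
C_6 = C(12,6)/7 = 924/7 = 132.

132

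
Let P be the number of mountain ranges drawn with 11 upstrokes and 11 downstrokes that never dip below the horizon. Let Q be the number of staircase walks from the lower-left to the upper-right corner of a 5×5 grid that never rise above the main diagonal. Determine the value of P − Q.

58744

Dyck paths of semilength n (length 2n) are counted by C_n; here n = 11. So P = C_11 = 58786.
Sub-diagonal monotone paths from (0,0) to (5,5) biject with Dyck paths of semilength 5, giving C_5. So Q = C_5 = 42.
P − Q = 58786 − 42 = 58744.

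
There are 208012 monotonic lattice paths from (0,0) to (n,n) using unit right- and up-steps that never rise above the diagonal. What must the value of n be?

12

Such diagonal-avoiding paths in an n×n grid are counted by C_n; 208012 = C_12.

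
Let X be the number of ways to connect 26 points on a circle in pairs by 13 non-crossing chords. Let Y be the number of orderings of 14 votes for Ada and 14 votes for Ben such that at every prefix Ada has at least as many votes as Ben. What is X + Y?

3417340

Pairing 26 circle points by 13 non-crossing chords gives C_13 matchings. So X = C_13 = 742900.
Reading a vote for the leader as '(' and for the other as ')' turns such a sequence into a balanced string of 14 pairs, so the count is C_14. So Y = C_14 = 2674440.
X + Y = 742900 + 2674440 = 3417340.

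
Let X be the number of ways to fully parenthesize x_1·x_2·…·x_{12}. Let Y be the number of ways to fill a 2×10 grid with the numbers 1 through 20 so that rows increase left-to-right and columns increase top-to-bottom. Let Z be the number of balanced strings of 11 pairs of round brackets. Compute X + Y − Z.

16796

Bracketing 12 factors into binary products is counted by C_{12−1} = C_11. So X = C_11 = 58786.
Standard Young tableaux of shape 2×n are counted by C_n; here n = 10. So Y = C_10 = 16796.
With 11 pairs the number of balanced bracket strings is the Catalan number C_11. So Z = C_11 = 58786.
X + Y − Z = 58786 + 16796 − 58786 = 16796.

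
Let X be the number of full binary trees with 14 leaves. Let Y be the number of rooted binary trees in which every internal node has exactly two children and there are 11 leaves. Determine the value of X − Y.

726104

Full binary trees with 14 leaves have 14−1 = 13 internal nodes, so there are C_13 of them. So X = C_13 = 742900.
A full binary tree with L leaves has L−1 internal nodes and is counted by C_{L−1}; L = 11 gives C_10. So Y = C_10 = 16796.
X − Y = 742900 − 16796 = 726104.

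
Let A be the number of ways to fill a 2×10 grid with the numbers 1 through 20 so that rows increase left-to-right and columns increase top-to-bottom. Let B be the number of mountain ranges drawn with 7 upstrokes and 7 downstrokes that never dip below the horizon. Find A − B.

By the hook-length formula (or a Dyck-path bijection), SYT of shape 2×10 number C_10. So A = C_10 = 16796.
A Dyck path with 7 up-steps and 7 down-steps has semilength 7, so there are C_7 of them. So B = C_7 = 429.
A − B = 16796 − 429 = 16367.

16367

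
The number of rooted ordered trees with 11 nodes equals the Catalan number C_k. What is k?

Rooted ordered (plane) trees on m nodes have m−1 edges and are counted by C_{m−1}; m = 11 gives C_10.

10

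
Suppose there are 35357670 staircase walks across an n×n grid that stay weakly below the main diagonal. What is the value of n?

Such diagonal-avoiding paths in an n×n grid are counted by C_n; 35357670 = C_16.

16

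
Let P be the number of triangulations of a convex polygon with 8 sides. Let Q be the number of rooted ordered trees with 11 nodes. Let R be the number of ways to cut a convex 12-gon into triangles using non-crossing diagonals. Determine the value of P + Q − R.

Triangulations of a convex m-gon are counted by C_{m−2}; with m = 8 this is C_6. So P = C_6 = 132.
Rooted ordered (plane) trees on m nodes have m−1 edges and are counted by C_{m−1}; m = 11 gives C_10. So Q = C_10 = 16796.
A convex 12-gon is triangulated into 10 triangles, and the number of such triangulations is the Catalan number C_{12−2} = C_10. So R = C_10 = 16796.
P + Q − R = 132 + 16796 − 16796 = 132.

132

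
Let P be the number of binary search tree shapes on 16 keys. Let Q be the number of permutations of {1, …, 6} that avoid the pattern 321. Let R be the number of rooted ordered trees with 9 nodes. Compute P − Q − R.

35356108

Binary trees (left/right distinguished) on n nodes are counted by C_n; here n = 16. So P = C_16 = 35357670.
For any fixed pattern of length 3, the pattern-avoiding permutations of [6] number C_6. So Q = C_6 = 132.
Rooted ordered (plane) trees on m nodes have m−1 edges and are counted by C_{m−1}; m = 9 gives C_8. So R = C_8 = 1430.
P − Q − R = 35357670 − 132 − 1430 = 35356108.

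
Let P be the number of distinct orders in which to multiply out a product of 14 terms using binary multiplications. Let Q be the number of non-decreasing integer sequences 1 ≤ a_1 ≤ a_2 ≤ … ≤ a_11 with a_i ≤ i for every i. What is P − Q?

Parenthesizations of m factors correspond to full binary trees with m leaves, counted by C_{m−1}; m = 14 gives C_13. So P = C_13 = 742900.
Such sub-staircase sequences of length n are counted by C_n; here n = 11. So Q = C_11 = 58786.
P − Q = 742900 − 58786 = 684114.

684114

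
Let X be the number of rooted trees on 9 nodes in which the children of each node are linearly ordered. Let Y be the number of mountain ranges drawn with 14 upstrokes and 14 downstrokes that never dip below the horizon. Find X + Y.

Rooted ordered (plane) trees on m nodes have m−1 edges and are counted by C_{m−1}; m = 9 gives C_8. So X = C_8 = 1430.
Paths of 14 up- and 14 down-steps that never dip below the axis are Dyck paths; their count is C_14. So Y = C_14 = 2674440.
X + Y = 1430 + 2674440 = 2675870.

2675870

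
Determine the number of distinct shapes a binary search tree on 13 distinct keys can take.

There are C_n binary search tree shapes on n keys; with n = 13 that is C_13.
C_13 = C_12 · 2(2·12+1)/(12+2) = 208012 · 50/14 = 742900.

742900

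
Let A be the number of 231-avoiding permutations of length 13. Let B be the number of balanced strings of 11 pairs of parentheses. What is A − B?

684114

For any fixed pattern of length 3, the pattern-avoiding permutations of [13] number C_13. So A = C_13 = 742900.
With 11 pairs the number of balanced bracket strings is the Catalan number C_11. So B = C_11 = 58786.
A − B = 742900 − 58786 = 684114.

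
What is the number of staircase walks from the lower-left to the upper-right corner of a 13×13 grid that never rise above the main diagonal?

742900

Sub-diagonal monotone paths from (0,0) to (13,13) biject with Dyck paths of semilength 13, giving C_13.
C_13 = 742900.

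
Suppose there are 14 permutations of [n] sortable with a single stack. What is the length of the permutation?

4

Stack-sortable permutations of [n] are counted by C_n. The Catalan number equal to 14 is C_4.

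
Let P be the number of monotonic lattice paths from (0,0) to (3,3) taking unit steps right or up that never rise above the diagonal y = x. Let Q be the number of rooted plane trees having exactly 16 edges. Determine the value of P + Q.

Sub-diagonal monotone paths from (0,0) to (3,3) biject with Dyck paths of semilength 3, giving C_3. So P = C_3 = 5.
A rooted plane tree with 16 edges has 17 nodes, and the count is C_16. So Q = C_16 = 35357670.
P + Q = 5 + 35357670 = 35357675.

35357675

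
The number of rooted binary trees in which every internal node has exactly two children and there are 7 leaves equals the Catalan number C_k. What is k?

6

A full binary tree with L leaves has L−1 internal nodes and is counted by C_{L−1}; L = 7 gives C_6.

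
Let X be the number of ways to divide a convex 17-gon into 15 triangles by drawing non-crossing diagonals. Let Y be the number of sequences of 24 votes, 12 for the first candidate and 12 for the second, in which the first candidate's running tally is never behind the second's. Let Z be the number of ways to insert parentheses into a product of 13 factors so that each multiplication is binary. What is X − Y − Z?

9278821

The number of triangulations of a 17-gon is the Catalan number C_15 (index = sides − 2). So X = C_15 = 9694845.
Ballot sequences with n votes each where one side never trails are Dyck words, counted by C_n; here n = 12. So Y = C_12 = 208012.
Parenthesizations of m factors correspond to full binary trees with m leaves, counted by C_{m−1}; m = 13 gives C_12. So Z = C_12 = 208012.
X − Y − Z = 9694845 − 208012 − 208012 = 9278821.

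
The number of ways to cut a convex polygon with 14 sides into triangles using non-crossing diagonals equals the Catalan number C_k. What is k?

Triangulations of a convex m-gon are counted by C_{m−2}; with m = 14 this is C_12.

12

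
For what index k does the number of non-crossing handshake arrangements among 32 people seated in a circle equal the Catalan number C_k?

16

With 32 = 2·16 people, non-crossing handshake pairings are non-crossing perfect matchings on a circle, counted by C_16.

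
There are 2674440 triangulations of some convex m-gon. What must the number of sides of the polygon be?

Triangulations of a convex m-gon are counted by C_{m−2}. The Catalan number equal to 2674440 is C_14.
So m − 2 = 14, giving m = 16 sides.

16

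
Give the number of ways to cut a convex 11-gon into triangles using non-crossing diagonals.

The number of triangulations of an 11-gon is the Catalan number C_9 (index = sides − 2).
C_9 = C(18,9)/10 = 48620/10 = 4862.

4862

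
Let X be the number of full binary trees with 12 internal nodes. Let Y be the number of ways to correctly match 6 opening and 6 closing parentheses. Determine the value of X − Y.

207880

Full binary trees with n internal nodes are counted by C_n; here n = 12. So X = C_12 = 208012.
Balanced strings of n pairs of brackets are counted by C_n; here n = 6. So Y = C_6 = 132.
X − Y = 208012 − 132 = 207880.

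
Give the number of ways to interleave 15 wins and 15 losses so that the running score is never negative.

Ballot sequences with n votes each where one side never trails are Dyck words, counted by C_n; here n = 15.
C_15 = C_14 · 2(2·14+1)/(14+2) = 2674440 · 58/16 = 9694845.

9694845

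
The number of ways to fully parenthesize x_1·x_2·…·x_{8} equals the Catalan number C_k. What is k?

7

Bracketing 8 factors into binary products is counted by C_{8−1} = C_7.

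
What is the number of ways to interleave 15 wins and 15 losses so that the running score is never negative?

9694845

Ballot sequences with n votes each where one side never trails are Dyck words, counted by C_n; here n = 15.
C_15 = 9694845.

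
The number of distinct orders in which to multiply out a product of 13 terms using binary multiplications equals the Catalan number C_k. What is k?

12

Parenthesizations of m factors correspond to full binary trees with m leaves, counted by C_{m−1}; m = 13 gives C_12.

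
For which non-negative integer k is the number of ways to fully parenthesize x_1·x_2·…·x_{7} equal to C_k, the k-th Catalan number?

6

Bracketing 7 factors into binary products is counted by C_{7−1} = C_6.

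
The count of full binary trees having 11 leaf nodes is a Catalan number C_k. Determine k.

10

Full binary trees with 11 leaves have 11−1 = 10 internal nodes, so there are C_10 of them.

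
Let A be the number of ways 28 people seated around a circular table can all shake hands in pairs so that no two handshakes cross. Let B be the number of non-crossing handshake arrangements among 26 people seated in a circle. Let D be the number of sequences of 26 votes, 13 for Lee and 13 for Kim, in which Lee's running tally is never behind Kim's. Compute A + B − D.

Non-crossing handshake pairings of 2n people are counted by C_n; 28 people gives n = 14. So A = C_14 = 2674440.
With 26 = 2·13 people, non-crossing handshake pairings are non-crossing perfect matchings on a circle, counted by C_13. So B = C_13 = 742900.
Ballot sequences with n votes each where one side never trails are Dyck words, counted by C_n; here n = 13. So D = C_13 = 742900.
A + B − D = 2674440 + 742900 − 742900 = 2674440.

2674440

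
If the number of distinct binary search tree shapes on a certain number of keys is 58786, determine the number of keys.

11

Binary search tree shapes on n keys are counted by C_n; 58786 = C_11.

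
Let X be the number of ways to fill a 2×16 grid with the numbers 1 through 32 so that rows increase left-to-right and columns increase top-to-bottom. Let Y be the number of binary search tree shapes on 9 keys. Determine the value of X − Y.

35352808

Standard Young tableaux of shape 2×n are counted by C_n; here n = 16. So X = C_16 = 35357670.
Rooted binary trees with 9 nodes (each child slot possibly empty) number C_9. So Y = C_9 = 4862.
X − Y = 35357670 − 4862 = 35352808.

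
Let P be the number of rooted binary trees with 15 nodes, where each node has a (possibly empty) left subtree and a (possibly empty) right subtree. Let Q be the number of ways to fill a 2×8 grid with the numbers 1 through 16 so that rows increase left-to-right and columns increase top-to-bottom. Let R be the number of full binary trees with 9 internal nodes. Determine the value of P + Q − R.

Binary trees (left/right distinguished) on n nodes are counted by C_n; here n = 15. So P = C_15 = 9694845.
Standard Young tableaux of shape 2×n are counted by C_n; here n = 8. So Q = C_8 = 1430.
Full binary trees with n internal nodes are counted by C_n; here n = 9. So R = C_9 = 4862.
P + Q − R = 9694845 + 1430 − 4862 = 9691413.

9691413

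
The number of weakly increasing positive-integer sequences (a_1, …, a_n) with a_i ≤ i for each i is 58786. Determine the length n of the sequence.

11

Such sub-staircase sequences of length n are counted by C_n. Since C_11 = 58786, the index is 11.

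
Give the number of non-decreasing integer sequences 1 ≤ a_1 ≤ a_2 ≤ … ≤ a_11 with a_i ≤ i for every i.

Weakly increasing sequences with a_i ≤ i biject with Dyck paths of semilength 11, so there are C_11.
C_11 = C(22,11)/12 = 705432/12 = 58786.

58786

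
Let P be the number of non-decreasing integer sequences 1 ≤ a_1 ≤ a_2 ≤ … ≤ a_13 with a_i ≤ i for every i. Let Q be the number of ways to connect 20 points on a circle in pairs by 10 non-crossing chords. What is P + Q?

Weakly increasing sequences with a_i ≤ i biject with Dyck paths of semilength 13, so there are C_13. So P = C_13 = 742900.
Non-crossing perfect matchings of 2n points on a circle are counted by C_n; with 20 points, n = 10. So Q = C_10 = 16796.
P + Q = 742900 + 16796 = 759696.

759696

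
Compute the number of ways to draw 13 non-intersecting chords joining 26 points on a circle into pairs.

Pairing 26 circle points by 13 non-crossing chords gives C_13 matchings.
C_13 = C(26,13)/14 = 10400600/14 = 742900.

742900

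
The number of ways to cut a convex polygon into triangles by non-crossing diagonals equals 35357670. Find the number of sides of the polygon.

Triangulations of a convex m-gon are counted by C_{m−2}. Since C_16 = 35357670, the index is 16.
So m − 2 = 16, giving m = 18 sides.

18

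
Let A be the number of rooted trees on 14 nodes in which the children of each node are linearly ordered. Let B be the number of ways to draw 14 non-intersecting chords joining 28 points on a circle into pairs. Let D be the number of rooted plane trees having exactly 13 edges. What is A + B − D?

2674440

A rooted plane tree on 14 nodes has 13 edges, and such trees are counted by C_13. So A = C_13 = 742900.
Non-crossing perfect matchings of 2n points on a circle are counted by C_n; with 28 points, n = 14. So B = C_14 = 2674440.
A rooted plane tree with 13 edges has 14 nodes, and the count is C_13. So D = C_13 = 742900.
A + B − D = 742900 + 2674440 − 742900 = 2674440.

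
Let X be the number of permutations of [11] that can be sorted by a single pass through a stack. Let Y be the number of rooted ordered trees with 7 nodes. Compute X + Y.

Stack-sortable permutations are exactly the 231-avoiding ones, counted by C_n; here n = 11. So X = C_11 = 58786.
A rooted plane tree on 7 nodes has 6 edges, and such trees are counted by C_6. So Y = C_6 = 132.
X + Y = 58786 + 132 = 58918.

58918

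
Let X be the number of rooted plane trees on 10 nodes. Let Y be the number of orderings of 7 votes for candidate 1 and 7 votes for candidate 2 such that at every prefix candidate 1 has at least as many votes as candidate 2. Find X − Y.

Rooted ordered (plane) trees on m nodes have m−1 edges and are counted by C_{m−1}; m = 10 gives C_9. So X = C_9 = 4862.
Ballot sequences with n votes each where one side never trails are Dyck words, counted by C_n; here n = 7. So Y = C_7 = 429.
X − Y = 4862 − 429 = 4433.

4433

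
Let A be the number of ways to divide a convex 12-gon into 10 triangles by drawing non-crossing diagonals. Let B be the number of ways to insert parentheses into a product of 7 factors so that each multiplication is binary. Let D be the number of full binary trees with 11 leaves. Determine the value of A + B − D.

132

The number of triangulations of a 12-gon is the Catalan number C_10 (index = sides − 2). So A = C_10 = 16796.
Ways to associate a product of 7 factors correspond to binary trees on 7 leaves, so the count is C_6. So B = C_6 = 132.
Full binary trees with 11 leaves have 11−1 = 10 internal nodes, so there are C_10 of them. So D = C_10 = 16796.
A + B − D = 16796 + 132 − 16796 = 132.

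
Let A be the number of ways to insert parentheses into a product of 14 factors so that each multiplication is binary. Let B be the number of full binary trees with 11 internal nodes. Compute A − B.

Bracketing 14 factors into binary products is counted by C_{14−1} = C_13. So A = C_13 = 742900.
The number of full binary trees on 11 internal nodes is the Catalan number C_11. So B = C_11 = 58786.
A − B = 742900 − 58786 = 684114.

684114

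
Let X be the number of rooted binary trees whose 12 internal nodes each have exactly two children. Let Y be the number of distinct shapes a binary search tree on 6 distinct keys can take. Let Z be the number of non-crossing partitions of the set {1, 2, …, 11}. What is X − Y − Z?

149094

The number of full binary trees on 12 internal nodes is the Catalan number C_12. So X = C_12 = 208012.
There are C_n binary search tree shapes on n keys; with n = 6 that is C_6. So Y = C_6 = 132.
Non-crossing partitions of an n-element set are counted by C_n; here n = 11. So Z = C_11 = 58786.
X − Y − Z = 208012 − 132 − 58786 = 149094.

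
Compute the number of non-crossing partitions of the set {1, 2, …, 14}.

2674440

Non-crossing partitions of an n-element set are counted by C_n; here n = 14.
C_14 = 2674440.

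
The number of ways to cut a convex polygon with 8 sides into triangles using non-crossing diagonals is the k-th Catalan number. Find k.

Triangulations of a convex m-gon are counted by C_{m−2}; with m = 8 this is C_6.

6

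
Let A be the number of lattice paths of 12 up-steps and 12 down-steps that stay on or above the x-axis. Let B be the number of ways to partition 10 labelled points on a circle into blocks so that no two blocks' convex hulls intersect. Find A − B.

191216

Dyck paths of semilength n (length 2n) are counted by C_n; here n = 12. So A = C_12 = 208012.
Non-crossing partitions of an n-element set are counted by C_n; here n = 10. So B = C_10 = 16796.
A − B = 208012 − 16796 = 191216.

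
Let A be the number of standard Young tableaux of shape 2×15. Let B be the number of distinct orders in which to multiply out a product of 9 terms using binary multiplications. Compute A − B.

9693415

Standard Young tableaux of shape 2×n are counted by C_n; here n = 15. So A = C_15 = 9694845.
Bracketing 9 factors into binary products is counted by C_{9−1} = C_8. So B = C_8 = 1430.
A − B = 9694845 − 1430 = 9693415.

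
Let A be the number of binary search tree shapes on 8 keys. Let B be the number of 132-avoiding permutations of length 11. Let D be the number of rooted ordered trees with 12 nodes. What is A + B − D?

Rooted binary trees with 8 nodes (each child slot possibly empty) number C_8. So A = C_8 = 1430.
For any fixed pattern of length 3, the pattern-avoiding permutations of [11] number C_11. So B = C_11 = 58786.
Rooted ordered (plane) trees on m nodes have m−1 edges and are counted by C_{m−1}; m = 12 gives C_11. So D = C_11 = 58786.
A + B − D = 1430 + 58786 − 58786 = 1430.

1430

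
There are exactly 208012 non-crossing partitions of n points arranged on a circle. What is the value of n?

Non-crossing partitions of [n] are counted by C_n. Since C_12 = 208012, the index is 12.

12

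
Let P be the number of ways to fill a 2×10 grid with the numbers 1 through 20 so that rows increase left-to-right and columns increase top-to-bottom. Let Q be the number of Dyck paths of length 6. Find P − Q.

16791

By the hook-length formula (or a Dyck-path bijection), SYT of shape 2×10 number C_10. So P = C_10 = 16796.
A Dyck path with 3 up-steps and 3 down-steps has semilength 3, so there are C_3 of them. So Q = C_3 = 5.
P − Q = 16796 − 5 = 16791.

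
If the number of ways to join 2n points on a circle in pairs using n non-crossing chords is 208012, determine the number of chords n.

12

Non-crossing pairings of 2n points on a circle are counted by C_n. Since C_12 = 208012, the index is 12.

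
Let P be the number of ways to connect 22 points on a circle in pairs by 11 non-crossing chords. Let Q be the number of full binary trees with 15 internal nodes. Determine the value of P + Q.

9753631

Pairing 22 circle points by 11 non-crossing chords gives C_11 matchings. So P = C_11 = 58786.
Full binary trees with n internal nodes are counted by C_n; here n = 15. So Q = C_15 = 9694845.
P + Q = 58786 + 9694845 = 9753631.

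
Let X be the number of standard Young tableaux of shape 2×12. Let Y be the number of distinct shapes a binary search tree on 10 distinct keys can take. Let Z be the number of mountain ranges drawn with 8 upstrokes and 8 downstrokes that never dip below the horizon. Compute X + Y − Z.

223378

By the hook-length formula (or a Dyck-path bijection), SYT of shape 2×12 number C_12. So X = C_12 = 208012.
Rooted binary trees with 10 nodes (each child slot possibly empty) number C_10. So Y = C_10 = 16796.
Dyck paths of semilength n (length 2n) are counted by C_n; here n = 8. So Z = C_8 = 1430.
X + Y − Z = 208012 + 16796 − 1430 = 223378.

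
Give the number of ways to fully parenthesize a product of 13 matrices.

208012

Ways to associate a product of 13 factors correspond to binary trees on 13 leaves, so the count is C_12.
C_12 = C(24,12)/13 = 2704156/13 = 208012.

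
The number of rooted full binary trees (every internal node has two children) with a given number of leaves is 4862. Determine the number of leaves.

Full binary trees with L leaves are counted by C_{L−1}, and C_9 = 4862.
So the index is 9, and the number of leaves is 9 + 1 = 10.

10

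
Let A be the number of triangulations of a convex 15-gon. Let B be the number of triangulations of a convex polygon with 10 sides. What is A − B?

741470

A convex 15-gon is triangulated into 13 triangles, and the number of such triangulations is the Catalan number C_{15−2} = C_13. So A = C_13 = 742900.
A convex 10-gon is triangulated into 8 triangles, and the number of such triangulations is the Catalan number C_{10−2} = C_8. So B = C_8 = 1430.
A − B = 742900 − 1430 = 741470.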